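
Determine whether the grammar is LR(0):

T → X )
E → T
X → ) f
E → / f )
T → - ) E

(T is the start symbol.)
Augment with T' → T and build the canonical LR(0) collection (I0 = CLOSURE({[T' → . T]}), then GOTO on every symbol after a dot until no new states appear). It has 13 states:
  I0: { [T → . - ) E], [T → . X )], [T' → . T], [X → . ) f] }  — shift
  I1: { [X → ) . f] }  — shift
  I2: { [T → - . ) E] }  — shift
  I3: { [T' → T .] }  — accept
  I4: { [T → X . )] }  — shift
  I5: { [T → X ) .] }  — reduce
  I6: { [E → . / f )], [E → . T], [T → - ) . E], [T → . - ) E], [T → . X )], [X → . ) f] }  — shift
  I7: { [E → / . f )] }  — shift
  I8: { [T → - ) E .] }  — reduce
  I9: { [E → T .] }  — reduce
  I10: { [E → / f . )] }  — shift
  I11: { [E → / f ) .] }  — reduce
  I12: { [X → ) f .] }  — reduce

Every state is either a pure shift/goto state or contains exactly one complete item and nothing to shift — no conflicts. The grammar is LR(0).

Answer: Yes, the grammar is LR(0)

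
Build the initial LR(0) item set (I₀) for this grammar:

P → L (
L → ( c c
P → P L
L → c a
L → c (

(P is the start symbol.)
First, augment the grammar with P' → P
I₀ = CLOSURE({ [P' → . P] }):
  [P' → . P] has the dot before P: add [P → . L (], [P → . P L]
  [P → . L (] has the dot before L: add [L → . ( c c], [L → . c a], [L → . c (]
No further items can be added.

I₀ = { [L → . ( c c], [L → . c (], [L → . c a], [P → . L (], [P → . P L], [P' → . P] }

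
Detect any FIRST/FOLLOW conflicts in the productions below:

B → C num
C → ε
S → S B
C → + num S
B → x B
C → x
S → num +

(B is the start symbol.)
No FIRST/FOLLOW conflicts.

Nullable non-terminals: C.

C: nullable alternative(s) C → ε; FOLLOW(C) = { 'num' }
  C → ε: FIRST \ {ε} = { } — this is the only nullable alternative, skip
  C → + num S: FIRST \ {ε} = { '+' } — disjoint from FOLLOW(C)
  C → x: FIRST \ {ε} = { 'x' } — disjoint from FOLLOW(C)

B, S have no nullable alternative, so no FIRST/FOLLOW check is needed there.

No FIRST/FOLLOW conflicts found.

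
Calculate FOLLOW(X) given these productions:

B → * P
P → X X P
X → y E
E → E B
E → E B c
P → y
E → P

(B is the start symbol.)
{ 'y' }

To compute FOLLOW(X), find every occurrence of X on a right-hand side N → α X β: add FIRST(β) \ {ε}, and if β is empty or nullable also add FOLLOW(N). Iterate to a fixed point.

In P → X X P: X is followed by X P, add FIRST(X P) \ {ε} = { 'y' }
In P → X X P: X is followed by P, add FIRST(P) \ {ε} = { 'y' }

Taking the union: FOLLOW(X) = { 'y' }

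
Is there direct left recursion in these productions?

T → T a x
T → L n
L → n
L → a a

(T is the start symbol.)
T → T a x: LEFT RECURSIVE (starts with T)
T → L n: starts with L
L → n: starts with n
L → a a: starts with a

The grammar has direct left recursion on: T.

Answer: Yes, T is left-recursive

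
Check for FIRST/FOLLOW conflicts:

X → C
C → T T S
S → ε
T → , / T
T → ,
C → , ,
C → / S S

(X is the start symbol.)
Nullable non-terminals: S.
S has a nullable alternative but only one production, so nothing to check.

C, T, X have no nullable alternative, so no FIRST/FOLLOW check is needed there.

No FIRST/FOLLOW conflicts found.

Answer: No FIRST/FOLLOW conflicts.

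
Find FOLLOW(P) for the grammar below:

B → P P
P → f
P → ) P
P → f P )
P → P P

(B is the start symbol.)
To compute FOLLOW(P), find every occurrence of P on a right-hand side N → α P β: add FIRST(β) \ {ε}, and if β is empty or nullable also add FOLLOW(N). Iterate to a fixed point.

In B → P P: P is followed by P, add FIRST(P) \ {ε} = { ')', 'f' }
In B → P P: P is at the end, add FOLLOW(B)
In P → ) P: P is at the end; this adds FOLLOW(P) to itself — nothing new
In P → f P ): P is followed by ')', add FIRST(')') \ {ε} = { ')' }
In P → P P: P is followed by P, add FIRST(P) \ {ε} = { ')', 'f' }
In P → P P: P is at the end; this adds FOLLOW(P) to itself — nothing new

The FOLLOW sets referred to above (computed the same way, to a fixed point):
  FOLLOW(B) = { $ }

Taking the union: FOLLOW(P) = { $, ')', 'f' }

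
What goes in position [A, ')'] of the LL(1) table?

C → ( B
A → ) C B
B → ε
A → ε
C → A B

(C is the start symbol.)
A → ) C B

To find M[A, ')'], we find productions for A where ')' is in the predict set (PREDICT(N → α) = (FIRST(α) \ {ε}) ∪ (FOLLOW(N) if α ⇒* ε)).

Relevant sets:
  FOLLOW(A) = { $ }

A → ) C B: PREDICT = { ')' }
  ')' is in predict set, so this production goes in M[A, ')']
A → ε: PREDICT = { $ }

M[A, ')'] = A → ) C B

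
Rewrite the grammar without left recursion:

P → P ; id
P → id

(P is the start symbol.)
P is directly left-recursive. The standard transformation for
  A → A α₁ | ... | A α_m | β₁ | ... | β_n
is
  A  → β₁ A' | ... | β_n A'
  A' → α₁ A' | ... | α_m A' | ε

P → id becomes P → id P'
P → P ; id becomes P' → ; id P'
Add P' → ε

Resulting grammar:
P → id P'
P' → ; id P'
P' → ε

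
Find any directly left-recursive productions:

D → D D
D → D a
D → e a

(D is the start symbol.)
Yes, D is left-recursive

D → D D: LEFT RECURSIVE (starts with D)
D → D a: LEFT RECURSIVE (starts with D)
D → e a: starts with e

The grammar has direct left recursion on: D.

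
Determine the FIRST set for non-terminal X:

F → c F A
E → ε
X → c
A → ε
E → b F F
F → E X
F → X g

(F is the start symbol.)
To compute FIRST(X), examine every production with X on the left-hand side, reading each right-hand side left to right until a non-nullable symbol is reached.

From X → c:
  - c is a terminal: add 'c' and stop

Collecting: FIRST(X) = { 'c' }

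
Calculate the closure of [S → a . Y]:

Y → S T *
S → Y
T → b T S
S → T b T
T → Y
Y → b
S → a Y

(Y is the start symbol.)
{ [S → . T b T], [S → . Y], [S → . a Y], [S → a . Y], [T → . Y], [T → . b T S], [Y → . S T *], [Y → . b] }

To compute CLOSURE, for each item [A → α.Bβ] where B is a non-terminal, add [B → .γ] for all productions B → γ; repeat for the newly added items until nothing changes.

Start with: [S → a . Y]
  [S → a . Y] has the dot before Y: add [Y → . S T *], [Y → . b]
  [Y → . S T *] has the dot before S: add [S → . Y], [S → . T b T], [S → . a Y]
  [S → . T b T] has the dot before T: add [T → . b T S], [T → . Y]
No further items can be added.

CLOSURE = { [S → . T b T], [S → . Y], [S → . a Y], [S → a . Y], [T → . Y], [T → . b T S], [Y → . S T *], [Y → . b] }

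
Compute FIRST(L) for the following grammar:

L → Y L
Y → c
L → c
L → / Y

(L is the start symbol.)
{ '/', 'c' }

To compute FIRST(L), examine every production with L on the left-hand side, reading each right-hand side left to right until a non-nullable symbol is reached.

FIRST sets of the other non-terminals involved (by the same procedure, iterated to a fixed point):
  FIRST(Y) = { 'c' }

From L → Y L:
  - Y is a non-terminal: add FIRST(Y) \ {ε} = { 'c' }
    Y is not nullable, so stop
From L → c:
  - c is a terminal: add 'c' and stop
From L → / Y:
  - '/' is a terminal: add '/' and stop

Collecting: FIRST(L) = { '/', 'c' }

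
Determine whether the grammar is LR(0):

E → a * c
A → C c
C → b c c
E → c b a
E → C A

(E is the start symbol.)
A grammar is LR(0) if no state in the canonical LR(0) collection has:
  - both a shift item (dot before a terminal) and a complete item (shift-reduce conflict), or
  - two or more complete items (reduce-reduce conflict; the accept item [E' → E .] counts as a complete item here).

Augment with E' → E and build the canonical LR(0) collection (I0 = CLOSURE({[E' → . E]}), then GOTO on every symbol after a dot until no new states appear). It has 15 states:
  I0: { [C → . b c c], [E → . C A], [E → . a * c], [E → . c b a], [E' → . E] }  — shift
  I1: { [A → . C c], [C → . b c c], [E → C . A] }  — shift
  I2: { [E' → E .] }  — accept
  I3: { [E → a . * c] }  — shift
  I4: { [C → b . c c] }  — shift
  I5: { [E → c . b a] }  — shift
  I6: { [E → c b . a] }  — shift
  I7: { [E → c b a .] }  — reduce
  I8: { [C → b c . c] }  — shift
  I9: { [C → b c c .] }  — reduce
  I10: { [E → a * . c] }  — shift
  I11: { [E → a * c .] }  — reduce
  I12: { [E → C A .] }  — reduce
  I13: { [A → C . c] }  — shift
  I14: { [A → C c .] }  — reduce

Every state is either a pure shift/goto state or contains exactly one complete item and nothing to shift — no conflicts. The grammar is LR(0).

Answer: Yes, the grammar is LR(0)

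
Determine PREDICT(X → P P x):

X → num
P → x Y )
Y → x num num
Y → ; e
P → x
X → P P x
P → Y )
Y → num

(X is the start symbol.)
PREDICT(X → P P x) = (FIRST(RHS) \ {ε}) ∪ (FOLLOW(X) if ε ∈ FIRST(RHS), i.e. RHS ⇒* ε)
FIRST(P) = { ';', 'num', 'x' }
FIRST(P P x) = { ';', 'num', 'x' }
ε ∉ FIRST(P P x), so FOLLOW(X) is not added.
PREDICT(X → P P x) = { ';', 'num', 'x' }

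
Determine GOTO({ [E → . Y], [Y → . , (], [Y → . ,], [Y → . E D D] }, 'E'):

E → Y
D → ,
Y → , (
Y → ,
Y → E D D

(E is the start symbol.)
GOTO(I, 'E') = CLOSURE({ [A → αX.β] : [A → α.Xβ] ∈ I, X = 'E' })

Items with dot before 'E', with the dot advanced:
  [Y → . E D D] → [Y → E . D D]
Closure of the advanced items:
  [Y → E . D D] has the dot before D: add [D → . ,]

GOTO = { [D → . ,], [Y → E . D D] }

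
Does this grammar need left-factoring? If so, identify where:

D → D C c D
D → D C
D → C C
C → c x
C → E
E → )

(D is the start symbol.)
Yes, D has productions with common prefix 'D C'

Left-factoring is needed when two productions for the same non-terminal
share a common prefix on the right-hand side.

Productions for D:
  D → D C c D
  D → D C
  D → C C
Productions for C:
  C → c x
  C → E

Found common prefix 'D C' in productions for D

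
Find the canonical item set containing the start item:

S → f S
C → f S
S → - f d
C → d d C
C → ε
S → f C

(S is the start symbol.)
{ [S → . - f d], [S → . f C], [S → . f S], [S' → . S] }

First, augment the grammar with S' → S
I₀ = CLOSURE({ [S' → . S] }):
  [S' → . S] has the dot before S: add [S → . f S], [S → . - f d], [S → . f C]
No further items can be added.

I₀ = { [S → . - f d], [S → . f C], [S → . f S], [S' → . S] }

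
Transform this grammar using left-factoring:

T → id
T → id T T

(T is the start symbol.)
T → id T'
T' → ε
T' → T T

Left-factoring transforms A → αβ₁ | αβ₂ into A → αA' and A' → β₁ | β₂
(α is the longest common prefix among the alternatives). Repeat until
no nonterminal has two alternatives with a common prefix.

Round 1: T has alternatives sharing prefix 'id'. Introduce T': T → id T'
  Add: T' → ε
  Add: T' → T T

No remaining common prefixes — done.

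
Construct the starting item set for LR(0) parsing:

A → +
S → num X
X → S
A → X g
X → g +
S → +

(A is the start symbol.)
{ [A → . +], [A → . X g], [A' → . A], [S → . +], [S → . num X], [X → . S], [X → . g +] }

First, augment the grammar with A' → A
I₀ = CLOSURE({ [A' → . A] }):
  [A' → . A] has the dot before A: add [A → . +], [A → . X g]
  [A → . X g] has the dot before X: add [X → . S], [X → . g +]
  [X → . S] has the dot before S: add [S → . num X], [S → . +]
No further items can be added.

I₀ = { [A → . +], [A → . X g], [A' → . A], [S → . +], [S → . num X], [X → . S], [X → . g +] }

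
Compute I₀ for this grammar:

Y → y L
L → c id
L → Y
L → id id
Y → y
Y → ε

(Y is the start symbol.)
First, augment the grammar with Y' → Y
I₀ = CLOSURE({ [Y' → . Y] }):
  [Y' → . Y] has the dot before Y: add [Y → . y L], [Y → . y], [Y → .]
No further items can be added.

I₀ = { [Y → . y L], [Y → . y], [Y → .], [Y' → . Y] }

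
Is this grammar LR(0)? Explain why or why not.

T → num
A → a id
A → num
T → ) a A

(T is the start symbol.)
Yes, the grammar is LR(0)

A grammar is LR(0) if no state in the canonical LR(0) collection has:
  - both a shift item (dot before a terminal) and a complete item (shift-reduce conflict), or
  - two or more complete items (reduce-reduce conflict; the accept item [T' → T .] counts as a complete item here).

Augment with T' → T and build the canonical LR(0) collection (I0 = CLOSURE({[T' → . T]}), then GOTO on every symbol after a dot until no new states appear). It has 9 states:
  I0: { [T → . ) a A], [T → . num], [T' → . T] }  — shift
  I1: { [T → ) . a A] }  — shift
  I2: { [T' → T .] }  — accept
  I3: { [T → num .] }  — reduce
  I4: { [A → . a id], [A → . num], [T → ) a . A] }  — shift
  I5: { [T → ) a A .] }  — reduce
  I6: { [A → a . id] }  — shift
  I7: { [A → num .] }  — reduce
  I8: { [A → a id .] }  — reduce

Every state is either a pure shift/goto state or contains exactly one complete item and nothing to shift — no conflicts. The grammar is LR(0).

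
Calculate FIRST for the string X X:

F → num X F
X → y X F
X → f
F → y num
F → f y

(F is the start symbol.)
FIRST sets of the non-terminals involved (from the grammar, by fixed-point iteration):
  FIRST(X) = { 'f', 'y' }

To compute FIRST(X X), process the symbols left to right:
Symbol X is a non-terminal. Add FIRST(X) \ {ε} = { 'f', 'y' }
X is not nullable (ε ∉ FIRST(X)), so stop here.
FIRST(X X) = { 'f', 'y' }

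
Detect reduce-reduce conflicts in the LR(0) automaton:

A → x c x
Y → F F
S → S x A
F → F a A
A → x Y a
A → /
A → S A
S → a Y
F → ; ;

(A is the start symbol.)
Augment with A' → A and build the canonical LR(0) collection (I0 = CLOSURE({[A' → . A]}), then GOTO on every symbol after a dot until no new states appear). It has 20 states:
  I0: { [A → . /], [A → . S A], [A → . x Y a], [A → . x c x], [A' → . A], [S → . S x A], [S → . a Y] }  — shift
  I1: { [A → / .] }  — reduce
  I2: { [A' → A .] }  — accept
  I3: { [A → . /], [A → . S A], [A → . x Y a], [A → . x c x], [A → S . A], [S → . S x A], [S → . a Y], [S → S . x A] }  — shift
  I4: { [F → . ; ;], [F → . F a A], [S → a . Y], [Y → . F F] }  — shift
  I5: { [A → x . Y a], [A → x . c x], [F → . ; ;], [F → . F a A], [Y → . F F] }  — shift
  I6: { [F → ; . ;] }  — shift
  I7: { [F → . ; ;], [F → . F a A], [F → F . a A], [Y → F . F] }  — shift
  I8: { [A → x Y . a] }  — shift
  I9: { [A → x c . x] }  — shift
  I10: { [A → x c x .] }  — reduce
  I11: { [A → x Y a .] }  — reduce
  I12: { [F → F . a A], [Y → F F .] }  — shift, reduce
  I13: { [A → . /], [A → . S A], [A → . x Y a], [A → . x c x], [F → F a . A], [S → . S x A], [S → . a Y] }  — shift
  I14: { [F → F a A .] }  — reduce
  I15: { [F → ; ; .] }  — reduce
  I16: { [S → a Y .] }  — reduce
  I17: { [A → S A .] }  — reduce
  I18: { [A → . /], [A → . S A], [A → . x Y a], [A → . x c x], [A → x . Y a], [A → x . c x], [F → . ; ;], [F → . F a A], [S → . S x A], [S → . a Y], [S → S x . A], [Y → . F F] }  — shift
  I19: { [S → S x A .] }  — reduce

No state contains more than one complete item.

Answer: No reduce-reduce conflicts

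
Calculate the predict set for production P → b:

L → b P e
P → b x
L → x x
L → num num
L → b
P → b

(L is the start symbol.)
PREDICT(P → b) = (FIRST(RHS) \ {ε}) ∪ (FOLLOW(P) if ε ∈ FIRST(RHS), i.e. RHS ⇒* ε)
FIRST(b) = { 'b' }
ε ∉ FIRST(b), so FOLLOW(P) is not added.
PREDICT(P → b) = { 'b' }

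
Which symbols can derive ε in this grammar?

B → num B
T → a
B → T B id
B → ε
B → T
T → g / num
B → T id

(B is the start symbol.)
{ 'B' }

ε-productions: B → ε
So B is immediately nullable.
No further non-terminal can be added: every production for the remaining non-terminals contains a terminal or a non-nullable non-terminal.
Nullable = { 'B' }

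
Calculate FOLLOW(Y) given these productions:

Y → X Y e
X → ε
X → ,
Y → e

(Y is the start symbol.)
{ $, 'e' }

Y is the start symbol, so $ ∈ FOLLOW(Y).
In Y → X Y e: Y is followed by e, add FIRST(e) \ {ε} = { 'e' }

Taking the union: FOLLOW(Y) = { $, 'e' }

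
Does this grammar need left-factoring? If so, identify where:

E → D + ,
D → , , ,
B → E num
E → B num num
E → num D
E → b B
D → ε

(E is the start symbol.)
Left-factoring is needed when two productions for the same non-terminal
share a common prefix on the right-hand side.

Productions for E:
  E → D + ,
  E → B num num
  E → num D
  E → b B
Productions for D:
  D → , , ,
  D → ε

No common prefixes found.

Answer: No, left-factoring is not needed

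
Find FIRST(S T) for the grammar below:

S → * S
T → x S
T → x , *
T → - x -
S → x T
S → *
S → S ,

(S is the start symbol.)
{ '*', 'x' }

FIRST sets of the non-terminals involved (from the grammar, by fixed-point iteration):
  FIRST(S) = { '*', 'x' }

To compute FIRST(S T), process the symbols left to right:
Symbol S is a non-terminal. Add FIRST(S) \ {ε} = { '*', 'x' }
S is not nullable (ε ∉ FIRST(S)), so stop here.
FIRST(S T) = { '*', 'x' }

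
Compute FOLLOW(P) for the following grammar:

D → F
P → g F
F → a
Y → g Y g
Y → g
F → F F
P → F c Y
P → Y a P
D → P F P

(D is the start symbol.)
{ $, 'a' }

To compute FOLLOW(P), find every occurrence of P on a right-hand side N → α P β: add FIRST(β) \ {ε}, and if β is empty or nullable also add FOLLOW(N). Iterate to a fixed point.

In P → Y a P: P is at the end; this adds FOLLOW(P) to itself — nothing new
In D → P F P: P is followed by F P, add FIRST(F P) \ {ε} = { 'a' }
In D → P F P: P is at the end, add FOLLOW(D)

The FOLLOW sets referred to above (computed the same way, to a fixed point):
  FOLLOW(D) = { $ }

Taking the union: FOLLOW(P) = { $, 'a' }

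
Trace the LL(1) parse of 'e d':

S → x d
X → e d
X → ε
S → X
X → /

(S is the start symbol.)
LL(1) parsing maintains a stack (initially the start symbol over $) and the input. At each step: if the stack top is a terminal, match it against the current input token; if it is a non-terminal N, replace it with the RHS of M[N, lookahead] (the unique production whose predict set contains the lookahead).

Stack is shown with the top on the left.

Stack  Input  Action
--------------------
S $    e d $  output S → X
X $    e d $  output X → e d
e d $  e d $  match 'e'
d $    d $    match 'd'
$      $      accept

The string is accepted.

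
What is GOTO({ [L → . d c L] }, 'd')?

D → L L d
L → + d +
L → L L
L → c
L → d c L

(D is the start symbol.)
{ [L → d . c L] }

GOTO(I, 'd') = CLOSURE({ [A → αX.β] : [A → α.Xβ] ∈ I, X = 'd' })

Items with dot before 'd', with the dot advanced:
  [L → . d c L] → [L → d . c L]
Closure adds nothing (no advanced item has the dot before a non-terminal).

GOTO = { [L → d . c L] }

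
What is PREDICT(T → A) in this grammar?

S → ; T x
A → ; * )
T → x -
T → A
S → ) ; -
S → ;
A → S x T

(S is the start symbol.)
PREDICT(T → A) = (FIRST(RHS) \ {ε}) ∪ (FOLLOW(T) if ε ∈ FIRST(RHS), i.e. RHS ⇒* ε)
FIRST(A) = { ')', ';' }
FIRST(A) = { ')', ';' }
ε ∉ FIRST(A), so FOLLOW(T) is not added.
PREDICT(T → A) = { ')', ';' }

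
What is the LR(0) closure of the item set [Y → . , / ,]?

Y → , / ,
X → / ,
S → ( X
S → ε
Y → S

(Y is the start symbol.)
{ [Y → . , / ,] }

Start with: [Y → . , / ,]
The dot precedes the terminal ',', so nothing is added.

CLOSURE = { [Y → . , / ,] }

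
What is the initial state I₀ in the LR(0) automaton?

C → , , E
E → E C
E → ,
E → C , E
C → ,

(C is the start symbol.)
{ [C → . , , E], [C → . ,], [C' → . C] }

First, augment the grammar with C' → C
I₀ = CLOSURE({ [C' → . C] }):
  [C' → . C] has the dot before C: add [C → . , , E], [C → . ,]
No further items can be added.

I₀ = { [C → . , , E], [C → . ,], [C' → . C] }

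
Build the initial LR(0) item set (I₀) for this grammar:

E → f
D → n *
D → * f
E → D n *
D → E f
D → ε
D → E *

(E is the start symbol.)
{ [D → . * f], [D → . E *], [D → . E f], [D → . n *], [D → .], [E → . D n *], [E → . f], [E' → . E] }

First, augment the grammar with E' → E
I₀ = CLOSURE({ [E' → . E] }):
  [E' → . E] has the dot before E: add [E → . f], [E → . D n *]
  [E → . D n *] has the dot before D: add [D → . n *], [D → . * f], [D → . E f], [D → .], [D → . E *]
No further items can be added.

I₀ = { [D → . * f], [D → . E *], [D → . E f], [D → . n *], [D → .], [E → . D n *], [E → . f], [E' → . E] }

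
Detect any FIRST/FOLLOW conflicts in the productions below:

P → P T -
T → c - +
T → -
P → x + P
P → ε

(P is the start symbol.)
Nullable non-terminals: P.
FIRST sets used below: FIRST(P) = { '-', 'c', 'x', ε }, FIRST(T) = { '-', 'c' }

P: nullable alternative(s) P → ε; FOLLOW(P) = { $, '-', 'c' }
  P → P T -: FIRST \ {ε} = { '-', 'c', 'x' } — overlaps FOLLOW(P) on { '-', 'c' }: CONFLICT
  P → x + P: FIRST \ {ε} = { 'x' } — disjoint from FOLLOW(P)
  P → ε: FIRST \ {ε} = { } — this is the only nullable alternative, skip

T has no nullable alternative, so no FIRST/FOLLOW check is needed there.

So the grammar has 1 FIRST/FOLLOW conflict (marked CONFLICT above).

Answer: Yes. P → P T '-' with FOLLOW(P) on { '-', 'c' }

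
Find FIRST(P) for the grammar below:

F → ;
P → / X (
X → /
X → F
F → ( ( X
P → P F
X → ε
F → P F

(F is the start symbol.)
{ '/' }

To compute FIRST(P), examine every production with P on the left-hand side, reading each right-hand side left to right until a non-nullable symbol is reached.

From P → / X (:
  - '/' is a terminal: add '/' and stop
From P → P F:
  - P is the symbol being defined: contributes nothing new
    P is not nullable, so stop

Collecting: FIRST(P) = { '/' }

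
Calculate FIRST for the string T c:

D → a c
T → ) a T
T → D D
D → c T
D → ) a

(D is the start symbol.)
{ ')', 'a', 'c' }

FIRST sets of the non-terminals involved (from the grammar, by fixed-point iteration):
  FIRST(T) = { ')', 'a', 'c' }

To compute FIRST(T c), process the symbols left to right:
Symbol T is a non-terminal. Add FIRST(T) \ {ε} = { ')', 'a', 'c' }
T is not nullable (ε ∉ FIRST(T)), so stop here.
FIRST(T c) = { ')', 'a', 'c' }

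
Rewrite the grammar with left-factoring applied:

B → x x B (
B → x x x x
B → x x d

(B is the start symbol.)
Left-factoring transforms A → αβ₁ | αβ₂ into A → αA' and A' → β₁ | β₂
(α is the longest common prefix among the alternatives). Repeat until
no nonterminal has two alternatives with a common prefix.

Round 1: B has alternatives sharing prefix 'x x'. Introduce B': B → x x B'
  Add: B' → B (
  Add: B' → x x
  Add: B' → d

No remaining common prefixes — done.

Resulting grammar:
B → x x B'
B' → B (
B' → x x
B' → d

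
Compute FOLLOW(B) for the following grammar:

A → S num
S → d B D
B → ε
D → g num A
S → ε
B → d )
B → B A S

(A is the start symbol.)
To compute FOLLOW(B), find every occurrence of B on a right-hand side N → α B β: add FIRST(β) \ {ε}, and if β is empty or nullable also add FOLLOW(N). Iterate to a fixed point.

In S → d B D: B is followed by D, add FIRST(D) \ {ε} = { 'g' }
In B → B A S: B is followed by A S, add FIRST(A S) \ {ε} = { 'd', 'num' }

Taking the union: FOLLOW(B) = { 'd', 'g', 'num' }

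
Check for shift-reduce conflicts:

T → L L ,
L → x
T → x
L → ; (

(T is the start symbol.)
No shift-reduce conflicts

A shift-reduce conflict occurs when an LR(0) state has both:
  - a complete (reduce) item [A → α .] (dot at the end), and
  - a shift item [B → β . c γ] (dot before a terminal).

Augment with T' → T and build the canonical LR(0) collection (I0 = CLOSURE({[T' → . T]}), then GOTO on every symbol after a dot until no new states appear). It has 9 states:
  I0: { [L → . ; (], [L → . x], [T → . L L ,], [T → . x], [T' → . T] }  — shift
  I1: { [L → ; . (] }  — shift
  I2: { [L → . ; (], [L → . x], [T → L . L ,] }  — shift
  I3: { [T' → T .] }  — accept
  I4: { [L → x .], [T → x .] }  — 2 reduces
  I5: { [T → L L . ,] }  — shift
  I6: { [L → x .] }  — reduce
  I7: { [T → L L , .] }  — reduce
  I8: { [L → ; ( .] }  — reduce

No state contains both a complete item and a shift item.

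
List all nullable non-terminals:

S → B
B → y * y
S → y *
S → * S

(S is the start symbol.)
None

There are no ε-productions, so no non-terminal can derive ε.
No non-terminals are nullable.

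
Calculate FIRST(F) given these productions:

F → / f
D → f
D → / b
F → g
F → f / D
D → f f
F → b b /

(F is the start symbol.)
To compute FIRST(F), examine every production with F on the left-hand side, reading each right-hand side left to right until a non-nullable symbol is reached.

From F → / f:
  - '/' is a terminal: add '/' and stop
From F → g:
  - g is a terminal: add 'g' and stop
From F → f / D:
  - f is a terminal: add 'f' and stop
From F → b b /:
  - b is a terminal: add 'b' and stop

Collecting: FIRST(F) = { '/', 'b', 'f', 'g' }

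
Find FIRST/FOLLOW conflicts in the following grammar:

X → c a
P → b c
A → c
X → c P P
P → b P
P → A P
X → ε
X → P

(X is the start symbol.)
Nullable non-terminals: X.
FIRST sets used below: FIRST(P) = { 'b', 'c' }

X: nullable alternative(s) X → ε; FOLLOW(X) = { $ }
  X → c a: FIRST \ {ε} = { 'c' } — disjoint from FOLLOW(X)
  X → c P P: FIRST \ {ε} = { 'c' } — disjoint from FOLLOW(X)
  X → ε: FIRST \ {ε} = { } — this is the only nullable alternative, skip
  X → P: FIRST \ {ε} = { 'b', 'c' } — disjoint from FOLLOW(X)

A, P have no nullable alternative, so no FIRST/FOLLOW check is needed there.

No FIRST/FOLLOW conflicts found.

Answer: No FIRST/FOLLOW conflicts.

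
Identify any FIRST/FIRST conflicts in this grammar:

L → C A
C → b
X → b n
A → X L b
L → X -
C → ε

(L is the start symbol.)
Yes. L → C A / L → X '-' on { 'b' }

A FIRST/FIRST conflict occurs when two productions N → α and N → β for the same non-terminal have FIRST(α) ∩ FIRST(β) ≠ ∅ (with ε ∈ FIRST of a nullable right-hand side, so two nullable alternatives also conflict).

FIRST sets of the non-terminals at (or reachable through a nullable prefix from) the front of some alternative:
  FIRST(C) = { 'b', ε }
  FIRST(A) = { 'b' }
  FIRST(X) = { 'b' }

Productions for L:
  L → C A: FIRST = { 'b' }
  L → X -: FIRST = { 'b' }
Productions for C:
  C → b: FIRST = { 'b' }
  C → ε: FIRST = { ε }
X, A have only one production, so no FIRST/FIRST conflict is possible there.

Conflict for L: L → C A and L → X -
  Overlap: { 'b' }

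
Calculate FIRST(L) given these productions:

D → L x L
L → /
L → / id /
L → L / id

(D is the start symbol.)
From L → /:
  - '/' is a terminal: add '/' and stop
From L → / id /:
  - '/' is a terminal: add '/' and stop
From L → L / id:
  - L is the symbol being defined: contributes nothing new
    L is not nullable, so stop

Collecting: FIRST(L) = { '/' }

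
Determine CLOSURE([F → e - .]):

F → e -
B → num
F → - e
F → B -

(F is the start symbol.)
To compute CLOSURE, for each item [A → α.Bβ] where B is a non-terminal, add [B → .γ] for all productions B → γ; repeat for the newly added items until nothing changes.

Start with: [F → e - .]
The dot is at the end, so nothing is added.

CLOSURE = { [F → e - .] }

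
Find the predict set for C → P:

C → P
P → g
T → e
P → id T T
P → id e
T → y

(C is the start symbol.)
{ 'g', 'id' }

PREDICT(C → P) = (FIRST(RHS) \ {ε}) ∪ (FOLLOW(C) if ε ∈ FIRST(RHS), i.e. RHS ⇒* ε)
FIRST(P) = { 'g', 'id' }
FIRST(P) = { 'g', 'id' }
ε ∉ FIRST(P), so FOLLOW(C) is not added.
PREDICT(C → P) = { 'g', 'id' }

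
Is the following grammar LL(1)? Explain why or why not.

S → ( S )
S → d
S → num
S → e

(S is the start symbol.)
A grammar is LL(1) if for each non-terminal N with multiple productions, the predict sets of those productions are pairwise disjoint, where PREDICT(N → α) = (FIRST(α) \ {ε}) ∪ (FOLLOW(N) if α ⇒* ε).

For S:
  PREDICT(S → '(' S ')') = { '(' }
  PREDICT(S → d) = { 'd' }
  PREDICT(S → num) = { 'num' }
  PREDICT(S → e) = { 'e' }

All predict sets are disjoint. The grammar IS LL(1).

Answer: Yes, the grammar is LL(1).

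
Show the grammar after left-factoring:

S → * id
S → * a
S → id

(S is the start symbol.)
S → * S'
S' → id
S' → a
S → id

Left-factoring transforms A → αβ₁ | αβ₂ into A → αA' and A' → β₁ | β₂
(α is the longest common prefix among the alternatives). Repeat until
no nonterminal has two alternatives with a common prefix.

Round 1: S has alternatives sharing prefix '*'. Introduce S': S → * S'
  Add: S' → id
  Add: S' → a

No remaining common prefixes — done.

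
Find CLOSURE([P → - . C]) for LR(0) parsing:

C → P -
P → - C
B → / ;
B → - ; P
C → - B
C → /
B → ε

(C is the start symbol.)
Start with: [P → - . C]
  [P → - . C] has the dot before C: add [C → . P -], [C → . - B], [C → . /]
  [C → . P -] has the dot before P: add [P → . - C]
No further items can be added.

CLOSURE = { [C → . - B], [C → . /], [C → . P -], [P → - . C], [P → . - C] }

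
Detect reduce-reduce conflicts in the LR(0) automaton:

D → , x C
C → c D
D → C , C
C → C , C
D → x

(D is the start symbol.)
Yes — I8: [C → C , C .] vs [D → C , C .]

A reduce-reduce conflict occurs when an LR(0) state has two complete items [A → α .] and [B → β .] — both call for a reduction, and with no lookahead the parser cannot choose between them.

Augment with D' → D and build the canonical LR(0) collection (I0 = CLOSURE({[D' → . D]}), then GOTO on every symbol after a dot until no new states appear). It has 13 states:
  I0: { [C → . C , C], [C → . c D], [D → . , x C], [D → . C , C], [D → . x], [D' → . D] }  — shift
  I1: { [D → , . x C] }  — shift
  I2: { [C → C . , C], [D → C . , C] }  — shift
  I3: { [D' → D .] }  — accept
  I4: { [C → . C , C], [C → . c D], [C → c . D], [D → . , x C], [D → . C , C], [D → . x] }  — shift
  I5: { [D → x .] }  — reduce
  I6: { [C → c D .] }  — reduce
  I7: { [C → . C , C], [C → . c D], [C → C , . C], [D → C , . C] }  — shift
  I8: { [C → C , C .], [C → C . , C], [D → C , C .] }  — shift, 2 reduces
  I9: { [C → . C , C], [C → . c D], [C → C , . C] }  — shift
  I10: { [C → C , C .], [C → C . , C] }  — shift, reduce
  I11: { [C → . C , C], [C → . c D], [D → , x . C] }  — shift
  I12: { [C → C . , C], [D → , x C .] }  — shift, reduce

I8 contains complete items [C → C , C .], [D → C , C .] — reduce-reduce conflict.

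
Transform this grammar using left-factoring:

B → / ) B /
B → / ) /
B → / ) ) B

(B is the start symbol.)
Left-factoring transforms A → αβ₁ | αβ₂ into A → αA' and A' → β₁ | β₂
(α is the longest common prefix among the alternatives). Repeat until
no nonterminal has two alternatives with a common prefix.

Round 1: B has alternatives sharing prefix '/ )'. Introduce B': B → / ) B'
  Add: B' → B /
  Add: B' → /
  Add: B' → ) B

No remaining common prefixes — done.

Resulting grammar:
B → / ) B'
B' → B /
B' → /
B' → ) B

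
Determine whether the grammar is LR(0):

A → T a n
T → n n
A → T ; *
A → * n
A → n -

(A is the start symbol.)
Yes, the grammar is LR(0)

A grammar is LR(0) if no state in the canonical LR(0) collection has:
  - both a shift item (dot before a terminal) and a complete item (shift-reduce conflict), or
  - two or more complete items (reduce-reduce conflict; the accept item [A' → A .] counts as a complete item here).

Augment with A' → A and build the canonical LR(0) collection (I0 = CLOSURE({[A' → . A]}), then GOTO on every symbol after a dot until no new states appear). It has 12 states:
  I0: { [A → . * n], [A → . T ; *], [A → . T a n], [A → . n -], [A' → . A], [T → . n n] }  — shift
  I1: { [A → * . n] }  — shift
  I2: { [A' → A .] }  — accept
  I3: { [A → T . ; *], [A → T . a n] }  — shift
  I4: { [A → n . -], [T → n . n] }  — shift
  I5: { [A → n - .] }  — reduce
  I6: { [T → n n .] }  — reduce
  I7: { [A → T ; . *] }  — shift
  I8: { [A → T a . n] }  — shift
  I9: { [A → T a n .] }  — reduce
  I10: { [A → T ; * .] }  — reduce
  I11: { [A → * n .] }  — reduce

Every state is either a pure shift/goto state or contains exactly one complete item and nothing to shift — no conflicts. The grammar is LR(0).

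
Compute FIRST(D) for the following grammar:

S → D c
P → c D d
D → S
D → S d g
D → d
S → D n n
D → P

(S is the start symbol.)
{ 'c', 'd' }

FIRST sets of the other non-terminals involved (by the same procedure, iterated to a fixed point):
  FIRST(S) = { 'c', 'd' }
  FIRST(P) = { 'c' }

From D → S:
  - S is a non-terminal: add FIRST(S) \ {ε} = { 'c', 'd' }
    S is not nullable, so stop
From D → S d g:
  - S is a non-terminal: add FIRST(S) \ {ε} = { 'c', 'd' }
    S is not nullable, so stop
From D → d:
  - d is a terminal: add 'd' and stop
From D → P:
  - P is a non-terminal: add FIRST(P) \ {ε} = { 'c' }
    P is not nullable, so stop

Collecting: FIRST(D) = { 'c', 'd' }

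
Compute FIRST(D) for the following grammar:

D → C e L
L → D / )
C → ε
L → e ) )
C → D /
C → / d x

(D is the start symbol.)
To compute FIRST(D), examine every production with D on the left-hand side, reading each right-hand side left to right until a non-nullable symbol is reached.

FIRST sets of the other non-terminals involved (by the same procedure, iterated to a fixed point):
  FIRST(C) = { '/', 'e', ε }

From D → C e L:
  - C is a non-terminal: add FIRST(C) \ {ε} = { '/', 'e' }
    C is nullable, so continue to the next symbol
  - e is a terminal: add 'e' and stop

Collecting: FIRST(D) = { '/', 'e' }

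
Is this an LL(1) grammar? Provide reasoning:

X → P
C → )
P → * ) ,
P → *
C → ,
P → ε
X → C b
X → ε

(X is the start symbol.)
No. Predict set conflict for X: { $ }

A grammar is LL(1) if for each non-terminal N with multiple productions, the predict sets of those productions are pairwise disjoint, where PREDICT(N → α) = (FIRST(α) \ {ε}) ∪ (FOLLOW(N) if α ⇒* ε).

Relevant sets:
  FIRST(P) = { '*', ε }
  FIRST(C) = { ')', ',' }
  FOLLOW(X) = { $ }
  FOLLOW(P) = { $ }

For X:
  PREDICT(X → P) = { $, '*' }
  PREDICT(X → C b) = { ')', ',' }
  PREDICT(X → ε) = { $ }
For C:
  PREDICT(C → ')') = { ')' }
  PREDICT(C → ',') = { ',' }
For P:
  PREDICT(P → '*' ')' ',') = { '*' }
  PREDICT(P → '*') = { '*' }
  PREDICT(P → ε) = { $ }

Conflict found: Predict set conflict for X: { $ }
The grammar is NOT LL(1).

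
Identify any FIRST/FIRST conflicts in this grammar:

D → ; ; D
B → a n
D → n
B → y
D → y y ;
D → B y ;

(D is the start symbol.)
A FIRST/FIRST conflict occurs when two productions N → α and N → β for the same non-terminal have FIRST(α) ∩ FIRST(β) ≠ ∅ (with ε ∈ FIRST of a nullable right-hand side, so two nullable alternatives also conflict).

FIRST sets of the non-terminals at (or reachable through a nullable prefix from) the front of some alternative:
  FIRST(B) = { 'a', 'y' }

Productions for D:
  D → ; ; D: FIRST = { ';' }
  D → n: FIRST = { 'n' }
  D → y y ;: FIRST = { 'y' }
  D → B y ;: FIRST = { 'a', 'y' }
Productions for B:
  B → a n: FIRST = { 'a' }
  B → y: FIRST = { 'y' }

Conflict for D: D → y y ; and D → B y ;
  Overlap: { 'y' }

Answer: Yes. D → y y ';' / D → B y ';' on { 'y' }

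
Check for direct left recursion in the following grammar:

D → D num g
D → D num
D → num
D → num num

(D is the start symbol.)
D → D num g: LEFT RECURSIVE (starts with D)
D → D num: LEFT RECURSIVE (starts with D)
D → num: starts with num
D → num num: starts with num

The grammar has direct left recursion on: D.

Answer: Yes, D is left-recursive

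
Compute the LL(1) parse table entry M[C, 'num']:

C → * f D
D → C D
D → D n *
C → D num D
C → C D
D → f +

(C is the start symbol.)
To find M[C, 'num'], we find productions for C where 'num' is in the predict set (PREDICT(N → α) = (FIRST(α) \ {ε}) ∪ (FOLLOW(N) if α ⇒* ε)).

Relevant sets:
  FIRST(D) = { '*', 'f' }
  FIRST(C) = { '*', 'f' }

C → * f D: PREDICT = { '*' }
C → D num D: PREDICT = { '*', 'f' }
C → C D: PREDICT = { '*', 'f' }

M[C, 'num'] is empty (no production applies)

Answer: Empty (error entry)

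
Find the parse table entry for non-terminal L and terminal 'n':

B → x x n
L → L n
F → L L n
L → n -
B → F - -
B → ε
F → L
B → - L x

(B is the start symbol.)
To find M[L, 'n'], we find productions for L where 'n' is in the predict set (PREDICT(N → α) = (FIRST(α) \ {ε}) ∪ (FOLLOW(N) if α ⇒* ε)).

Relevant sets:
  FIRST(L) = { 'n' }

L → L n: PREDICT = { 'n' }
  'n' is in predict set, so this production goes in M[L, 'n']
L → n -: PREDICT = { 'n' }
  'n' is in predict set, so this production goes in M[L, 'n']

M[L, 'n'] = L → L n, L → n -  (a multiply-defined cell — the grammar is not LL(1))

Answer: L → L n, L → n -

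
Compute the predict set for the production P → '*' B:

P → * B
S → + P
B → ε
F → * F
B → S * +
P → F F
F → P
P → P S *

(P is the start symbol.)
PREDICT(P → '*' B) = (FIRST(RHS) \ {ε}) ∪ (FOLLOW(P) if ε ∈ FIRST(RHS), i.e. RHS ⇒* ε)
FIRST('*' B) = { '*' }
ε ∉ FIRST('*' B), so FOLLOW(P) is not added.
PREDICT(P → '*' B) = { '*' }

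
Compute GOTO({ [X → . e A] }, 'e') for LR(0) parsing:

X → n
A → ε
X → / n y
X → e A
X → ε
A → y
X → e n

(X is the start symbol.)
{ [A → . y], [A → .], [X → e . A] }

GOTO(I, 'e') = CLOSURE({ [A → αX.β] : [A → α.Xβ] ∈ I, X = 'e' })

Items with dot before 'e', with the dot advanced:
  [X → . e A] → [X → e . A]
Closure of the advanced items:
  [X → e . A] has the dot before A: add [A → .], [A → . y]

GOTO = { [A → . y], [A → .], [X → e . A] }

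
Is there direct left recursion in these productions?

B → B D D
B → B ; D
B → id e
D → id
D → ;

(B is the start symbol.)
B → B D D: LEFT RECURSIVE (starts with B)
B → B ; D: LEFT RECURSIVE (starts with B)
B → id e: starts with id
D → id: starts with id
D → ;: starts with ';'

The grammar has direct left recursion on: B.

Answer: Yes, B is left-recursive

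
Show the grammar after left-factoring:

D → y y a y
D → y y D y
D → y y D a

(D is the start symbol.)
Left-factoring transforms A → αβ₁ | αβ₂ into A → αA' and A' → β₁ | β₂
(α is the longest common prefix among the alternatives). Repeat until
no nonterminal has two alternatives with a common prefix.

Round 1: D has alternatives sharing prefix 'y y'. Introduce D': D → y y D'
  Add: D' → a y
  Add: D' → D y
  Add: D' → D a

Round 2: D' has alternatives sharing prefix 'D'. Introduce D'': D' → D D''
  Add: D'' → y
  Add: D'' → a

No remaining common prefixes — done.

Resulting grammar:
D → y y D'
D' → a y
D' → D D''
D'' → y
D'' → a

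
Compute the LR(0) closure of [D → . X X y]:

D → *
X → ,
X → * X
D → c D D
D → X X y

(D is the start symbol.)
{ [D → . X X y], [X → . * X], [X → . ,] }

To compute CLOSURE, for each item [A → α.Bβ] where B is a non-terminal, add [B → .γ] for all productions B → γ; repeat for the newly added items until nothing changes.

Start with: [D → . X X y]
  [D → . X X y] has the dot before X: add [X → . ,], [X → . * X]
No further items can be added.

CLOSURE = { [D → . X X y], [X → . * X], [X → . ,] }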